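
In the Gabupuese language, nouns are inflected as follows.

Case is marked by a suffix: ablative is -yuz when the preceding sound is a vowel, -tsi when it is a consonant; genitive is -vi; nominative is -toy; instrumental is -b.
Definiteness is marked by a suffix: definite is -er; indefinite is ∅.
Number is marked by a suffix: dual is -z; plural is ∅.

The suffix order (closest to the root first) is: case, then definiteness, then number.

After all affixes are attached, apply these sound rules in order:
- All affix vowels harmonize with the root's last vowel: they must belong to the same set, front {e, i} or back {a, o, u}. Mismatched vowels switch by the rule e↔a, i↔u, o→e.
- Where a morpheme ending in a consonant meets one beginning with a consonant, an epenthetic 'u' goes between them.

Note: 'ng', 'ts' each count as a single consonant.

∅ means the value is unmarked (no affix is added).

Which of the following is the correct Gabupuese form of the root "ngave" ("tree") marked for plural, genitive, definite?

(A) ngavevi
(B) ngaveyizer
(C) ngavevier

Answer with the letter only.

C

Attach case genitive -vi → ngavevi.
Attach definiteness definite -er → ngavevier.
number = plural: zero marking, form stays ngavevier.
Vowel harmony: no change.
Epenthesis: no change.
So the correct form is ngavevier, option (C).
(A) ngavevi is wrong: it uses indefinite instead of definite for definiteness.
(B) ngaveyizer is wrong: it uses ablative instead of genitive for case.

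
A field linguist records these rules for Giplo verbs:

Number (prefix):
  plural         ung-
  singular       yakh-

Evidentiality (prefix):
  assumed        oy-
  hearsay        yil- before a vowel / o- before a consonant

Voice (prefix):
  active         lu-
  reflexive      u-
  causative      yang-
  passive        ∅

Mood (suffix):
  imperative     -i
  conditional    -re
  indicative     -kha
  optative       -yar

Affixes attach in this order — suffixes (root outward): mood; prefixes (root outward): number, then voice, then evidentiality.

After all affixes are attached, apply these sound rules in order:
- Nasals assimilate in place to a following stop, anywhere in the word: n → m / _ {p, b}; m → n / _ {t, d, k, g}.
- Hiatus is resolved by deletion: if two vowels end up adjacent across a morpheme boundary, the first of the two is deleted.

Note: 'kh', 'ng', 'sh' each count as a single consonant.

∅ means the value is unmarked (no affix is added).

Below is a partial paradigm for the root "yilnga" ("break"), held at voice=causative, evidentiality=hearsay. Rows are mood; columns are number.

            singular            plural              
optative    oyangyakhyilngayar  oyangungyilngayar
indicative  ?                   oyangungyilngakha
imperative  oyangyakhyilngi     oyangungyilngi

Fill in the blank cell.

oyangyakhyilngakha

Attach number singular yakh- → yakhyilnga.
Attach voice causative yang- → yangyakhyilnga.
Attach mood indicative -kha → yangyakhyilngakha.
Attach evidentiality hearsay o- (before consonant 'y') → oyangyakhyilngakha.
Nasal assimilation: no change.
Vowel deletion: no change.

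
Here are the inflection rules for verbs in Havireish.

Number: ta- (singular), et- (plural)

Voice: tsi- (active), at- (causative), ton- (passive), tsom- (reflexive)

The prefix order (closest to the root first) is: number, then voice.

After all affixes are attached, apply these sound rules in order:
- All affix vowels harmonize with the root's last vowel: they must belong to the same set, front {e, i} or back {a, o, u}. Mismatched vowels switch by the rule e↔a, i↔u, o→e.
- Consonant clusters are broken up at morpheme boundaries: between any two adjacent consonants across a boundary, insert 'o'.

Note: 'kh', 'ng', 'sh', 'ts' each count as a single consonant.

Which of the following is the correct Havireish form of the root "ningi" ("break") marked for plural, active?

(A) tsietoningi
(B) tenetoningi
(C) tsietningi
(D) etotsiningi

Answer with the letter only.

A

Attach number plural et- → etningi.
Attach voice active tsi- → tsietningi.
Vowel harmony: no change.
Apply epenthesis: tsietningi → tsietoningi.
So the correct form is tsietoningi, option (A).
(B) tenetoningi is wrong: it uses passive instead of active for voice.
(C) tsietningi is wrong: it fails to apply the sound rule(s).
(D) etotsiningi is wrong: it has the affixes in the wrong order.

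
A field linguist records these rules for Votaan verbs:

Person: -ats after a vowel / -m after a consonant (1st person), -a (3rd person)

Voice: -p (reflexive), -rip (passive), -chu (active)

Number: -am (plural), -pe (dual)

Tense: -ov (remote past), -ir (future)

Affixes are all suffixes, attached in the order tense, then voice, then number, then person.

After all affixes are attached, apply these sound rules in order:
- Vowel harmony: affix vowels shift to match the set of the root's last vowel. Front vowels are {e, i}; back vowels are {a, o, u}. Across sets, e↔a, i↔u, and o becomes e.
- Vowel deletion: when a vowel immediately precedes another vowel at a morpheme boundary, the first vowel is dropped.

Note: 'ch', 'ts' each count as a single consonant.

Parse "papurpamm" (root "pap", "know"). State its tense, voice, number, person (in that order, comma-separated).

Segment: pap-ir-p-am-m.
tense: -ir → future.
voice: -p → reflexive.
number: -am → plural.
person: -ats/m → 1st person.

future, reflexive, plural, 1st person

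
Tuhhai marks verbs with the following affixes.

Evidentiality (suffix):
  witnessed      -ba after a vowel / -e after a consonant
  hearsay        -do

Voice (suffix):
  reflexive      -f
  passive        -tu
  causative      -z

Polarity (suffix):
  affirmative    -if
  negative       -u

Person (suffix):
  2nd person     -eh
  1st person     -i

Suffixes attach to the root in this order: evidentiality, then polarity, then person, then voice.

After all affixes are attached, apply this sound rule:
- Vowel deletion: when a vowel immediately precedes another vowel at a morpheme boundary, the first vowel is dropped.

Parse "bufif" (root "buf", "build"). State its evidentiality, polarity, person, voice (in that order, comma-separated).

witnessed, negative, 1st person, reflexive

Segment: buf-e-u-i-f.
evidentiality: -ba/e → witnessed.
polarity: -u → negative.
person: -i → 1st person.
voice: -f → reflexive.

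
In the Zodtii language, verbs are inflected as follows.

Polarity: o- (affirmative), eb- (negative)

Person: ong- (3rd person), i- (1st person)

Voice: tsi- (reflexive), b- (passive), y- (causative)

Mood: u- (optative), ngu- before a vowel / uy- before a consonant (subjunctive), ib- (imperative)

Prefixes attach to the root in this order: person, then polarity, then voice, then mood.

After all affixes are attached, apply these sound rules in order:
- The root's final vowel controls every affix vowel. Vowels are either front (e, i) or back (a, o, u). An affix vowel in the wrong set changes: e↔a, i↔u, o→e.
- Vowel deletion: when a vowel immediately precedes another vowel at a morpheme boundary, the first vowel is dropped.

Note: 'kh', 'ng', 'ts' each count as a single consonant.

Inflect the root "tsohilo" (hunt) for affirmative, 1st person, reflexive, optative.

Attach person 1st person i- → itsohilo.
Attach polarity affirmative o- → oitsohilo.
Attach voice reflexive tsi- → tsioitsohilo.
Attach mood optative u- → utsioitsohilo.
Apply vowel harmony: utsioitsohilo → utsuoutsohilo.
Apply vowel deletion: utsuoutsohilo → utsutsohilo.

utsutsohilo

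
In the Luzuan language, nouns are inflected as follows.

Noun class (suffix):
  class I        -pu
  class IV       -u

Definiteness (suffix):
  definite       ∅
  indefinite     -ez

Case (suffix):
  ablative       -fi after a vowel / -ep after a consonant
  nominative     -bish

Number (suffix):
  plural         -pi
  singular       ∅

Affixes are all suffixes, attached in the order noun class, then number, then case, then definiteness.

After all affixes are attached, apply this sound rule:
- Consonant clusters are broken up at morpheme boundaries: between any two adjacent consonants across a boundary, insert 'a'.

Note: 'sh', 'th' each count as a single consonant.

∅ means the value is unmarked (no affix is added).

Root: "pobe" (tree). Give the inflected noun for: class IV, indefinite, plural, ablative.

Attach noun class class IV -u → pobeu.
Attach number plural -pi → pobeupi.
Attach case ablative -fi (after vowel 'i') → pobeupifi.
Attach definiteness indefinite -ez → pobeupifiez.
Epenthesis: no change.

pobeupifiez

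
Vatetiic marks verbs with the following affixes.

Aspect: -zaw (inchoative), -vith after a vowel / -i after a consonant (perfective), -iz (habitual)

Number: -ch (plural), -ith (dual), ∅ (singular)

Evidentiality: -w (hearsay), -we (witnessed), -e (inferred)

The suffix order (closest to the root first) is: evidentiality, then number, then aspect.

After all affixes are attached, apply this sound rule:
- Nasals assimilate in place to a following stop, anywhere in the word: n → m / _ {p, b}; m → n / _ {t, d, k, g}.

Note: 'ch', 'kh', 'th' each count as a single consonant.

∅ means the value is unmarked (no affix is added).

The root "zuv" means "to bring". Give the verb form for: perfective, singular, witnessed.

Attach evidentiality witnessed -we → zuvwe.
number = singular: zero marking, form stays zuvwe.
Attach aspect perfective -vith (after vowel 'e') → zuvwevith.
Nasal assimilation: no change.

zuvwevith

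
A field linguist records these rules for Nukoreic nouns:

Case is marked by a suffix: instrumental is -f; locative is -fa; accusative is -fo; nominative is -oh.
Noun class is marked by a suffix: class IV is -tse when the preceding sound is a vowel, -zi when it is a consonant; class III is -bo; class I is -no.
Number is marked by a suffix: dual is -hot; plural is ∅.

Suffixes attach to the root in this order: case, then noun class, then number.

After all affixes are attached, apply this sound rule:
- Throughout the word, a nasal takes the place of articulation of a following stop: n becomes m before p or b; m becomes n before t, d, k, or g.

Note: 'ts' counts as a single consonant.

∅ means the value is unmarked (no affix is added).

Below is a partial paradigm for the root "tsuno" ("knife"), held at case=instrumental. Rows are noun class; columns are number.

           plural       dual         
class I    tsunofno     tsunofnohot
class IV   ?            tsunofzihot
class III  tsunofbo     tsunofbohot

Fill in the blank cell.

Attach case instrumental -f → tsunof.
Attach noun class class IV -zi (after consonant 'f') → tsunofzi.
number = plural: zero marking, form stays tsunofzi.
Nasal assimilation: no change.

tsunofzi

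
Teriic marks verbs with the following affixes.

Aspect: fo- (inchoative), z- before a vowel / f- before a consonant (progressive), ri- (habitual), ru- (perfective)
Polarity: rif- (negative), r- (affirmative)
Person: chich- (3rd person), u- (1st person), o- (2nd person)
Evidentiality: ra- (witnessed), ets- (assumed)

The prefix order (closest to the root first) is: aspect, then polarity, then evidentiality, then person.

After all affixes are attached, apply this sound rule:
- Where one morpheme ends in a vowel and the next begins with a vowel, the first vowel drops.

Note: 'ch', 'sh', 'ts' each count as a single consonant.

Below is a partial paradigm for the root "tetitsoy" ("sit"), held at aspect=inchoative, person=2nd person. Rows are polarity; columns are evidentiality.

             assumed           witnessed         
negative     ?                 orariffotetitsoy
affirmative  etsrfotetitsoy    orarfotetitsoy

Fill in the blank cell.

etsriffotetitsoy

Attach aspect inchoative fo- → fotetitsoy.
Attach polarity negative rif- → riffotetitsoy.
Attach evidentiality assumed ets- → etsriffotetitsoy.
Attach person 2nd person o- → oetsriffotetitsoy.
Apply vowel deletion: oetsriffotetitsoy → etsriffotetitsoy.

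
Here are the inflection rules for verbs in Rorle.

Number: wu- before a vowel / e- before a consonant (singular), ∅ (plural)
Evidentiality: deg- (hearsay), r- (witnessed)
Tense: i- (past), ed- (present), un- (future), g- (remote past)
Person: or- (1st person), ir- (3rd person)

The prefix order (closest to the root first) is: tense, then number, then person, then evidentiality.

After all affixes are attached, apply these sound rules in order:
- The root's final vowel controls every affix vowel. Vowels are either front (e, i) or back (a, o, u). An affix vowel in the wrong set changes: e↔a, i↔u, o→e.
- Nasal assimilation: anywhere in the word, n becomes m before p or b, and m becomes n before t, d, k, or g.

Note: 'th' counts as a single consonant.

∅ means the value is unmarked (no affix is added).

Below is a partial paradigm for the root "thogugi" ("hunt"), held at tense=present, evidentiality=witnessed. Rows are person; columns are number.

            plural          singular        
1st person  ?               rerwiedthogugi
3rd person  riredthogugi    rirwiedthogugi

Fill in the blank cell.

reredthogugi

Attach tense present ed- → edthogugi.
number = plural: zero marking, form stays edthogugi.
Attach person 1st person or- → oredthogugi.
Attach evidentiality witnessed r- → roredthogugi.
Apply vowel harmony: roredthogugi → reredthogugi.
Nasal assimilation: no change.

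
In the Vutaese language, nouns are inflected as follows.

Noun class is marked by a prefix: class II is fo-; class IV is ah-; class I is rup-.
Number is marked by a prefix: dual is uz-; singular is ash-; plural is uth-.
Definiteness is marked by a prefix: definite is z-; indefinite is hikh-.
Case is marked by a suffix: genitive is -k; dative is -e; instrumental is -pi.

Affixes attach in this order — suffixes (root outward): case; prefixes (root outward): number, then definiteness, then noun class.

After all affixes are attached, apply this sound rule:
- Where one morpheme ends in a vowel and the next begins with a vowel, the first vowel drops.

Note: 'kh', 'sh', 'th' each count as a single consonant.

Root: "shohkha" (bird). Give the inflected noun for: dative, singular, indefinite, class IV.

ahhikhashshohkhe

Attach number singular ash- → ashshohkha.
Attach case dative -e → ashshohkhae.
Attach definiteness indefinite hikh- → hikhashshohkhae.
Attach noun class class IV ah- → ahhikhashshohkhae.
Apply vowel deletion: ahhikhashshohkhae → ahhikhashshohkhe.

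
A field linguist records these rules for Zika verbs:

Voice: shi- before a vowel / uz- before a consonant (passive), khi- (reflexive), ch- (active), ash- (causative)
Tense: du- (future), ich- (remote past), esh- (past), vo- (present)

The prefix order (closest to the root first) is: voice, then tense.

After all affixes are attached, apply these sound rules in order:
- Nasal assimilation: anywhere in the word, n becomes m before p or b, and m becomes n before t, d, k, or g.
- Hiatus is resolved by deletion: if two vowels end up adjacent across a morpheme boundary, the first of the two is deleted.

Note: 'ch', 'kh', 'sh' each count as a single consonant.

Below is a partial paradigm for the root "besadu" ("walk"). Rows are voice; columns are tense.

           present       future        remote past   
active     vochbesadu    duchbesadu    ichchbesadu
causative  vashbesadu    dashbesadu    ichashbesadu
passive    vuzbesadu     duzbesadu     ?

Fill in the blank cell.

ichuzbesadu

Attach voice passive uz- (before consonant 'b') → uzbesadu.
Attach tense remote past ich- → ichuzbesadu.
Nasal assimilation: no change.
Vowel deletion: no change.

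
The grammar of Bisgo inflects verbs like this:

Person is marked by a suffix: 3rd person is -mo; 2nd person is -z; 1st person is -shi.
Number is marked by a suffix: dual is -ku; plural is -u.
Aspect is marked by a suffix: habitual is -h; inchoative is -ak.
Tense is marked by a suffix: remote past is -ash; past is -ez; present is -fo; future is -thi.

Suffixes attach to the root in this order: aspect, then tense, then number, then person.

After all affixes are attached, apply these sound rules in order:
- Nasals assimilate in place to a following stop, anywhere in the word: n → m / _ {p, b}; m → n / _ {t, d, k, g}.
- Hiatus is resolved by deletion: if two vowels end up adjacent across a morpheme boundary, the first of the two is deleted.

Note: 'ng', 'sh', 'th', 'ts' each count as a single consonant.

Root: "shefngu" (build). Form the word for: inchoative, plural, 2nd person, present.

shefngakfuz

Attach aspect inchoative -ak → shefnguak.
Attach tense present -fo → shefnguakfo.
Attach number plural -u → shefnguakfou.
Attach person 2nd person -z → shefnguakfouz.
Nasal assimilation: no change.
Apply vowel deletion: shefnguakfouz → shefngakfuz.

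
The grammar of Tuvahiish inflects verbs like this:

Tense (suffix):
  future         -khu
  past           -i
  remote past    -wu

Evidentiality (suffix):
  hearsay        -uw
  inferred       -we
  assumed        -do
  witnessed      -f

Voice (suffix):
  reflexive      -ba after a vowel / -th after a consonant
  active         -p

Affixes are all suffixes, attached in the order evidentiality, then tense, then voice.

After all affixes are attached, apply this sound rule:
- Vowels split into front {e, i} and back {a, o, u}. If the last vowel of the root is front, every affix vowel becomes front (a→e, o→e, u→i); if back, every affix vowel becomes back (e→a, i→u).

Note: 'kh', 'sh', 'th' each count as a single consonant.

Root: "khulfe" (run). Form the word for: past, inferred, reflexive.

Attach evidentiality inferred -we → khulfewe.
Attach tense past -i → khulfewei.
Attach voice reflexive -ba (after vowel 'i') → khulfeweiba.
Apply vowel harmony: khulfeweiba → khulfeweibe.

khulfeweibe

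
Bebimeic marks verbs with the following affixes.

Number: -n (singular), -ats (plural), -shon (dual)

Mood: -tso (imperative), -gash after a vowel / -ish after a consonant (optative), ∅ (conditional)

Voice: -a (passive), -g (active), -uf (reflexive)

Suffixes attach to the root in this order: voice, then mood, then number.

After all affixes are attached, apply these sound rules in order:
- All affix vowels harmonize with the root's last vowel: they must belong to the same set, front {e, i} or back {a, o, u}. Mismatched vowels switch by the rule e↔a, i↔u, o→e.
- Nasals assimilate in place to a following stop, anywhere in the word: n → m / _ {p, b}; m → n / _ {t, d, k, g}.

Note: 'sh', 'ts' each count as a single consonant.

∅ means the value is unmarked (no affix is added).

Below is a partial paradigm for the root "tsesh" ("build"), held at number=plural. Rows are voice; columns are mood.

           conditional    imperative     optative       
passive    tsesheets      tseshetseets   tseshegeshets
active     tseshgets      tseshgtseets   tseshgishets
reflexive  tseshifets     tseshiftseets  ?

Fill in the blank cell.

tseshifishets

Attach voice reflexive -uf → tseshuf.
Attach mood optative -ish (after consonant 'f') → tseshufish.
Attach number plural -ats → tseshufishats.
Apply vowel harmony: tseshufishats → tseshifishets.
Nasal assimilation: no change.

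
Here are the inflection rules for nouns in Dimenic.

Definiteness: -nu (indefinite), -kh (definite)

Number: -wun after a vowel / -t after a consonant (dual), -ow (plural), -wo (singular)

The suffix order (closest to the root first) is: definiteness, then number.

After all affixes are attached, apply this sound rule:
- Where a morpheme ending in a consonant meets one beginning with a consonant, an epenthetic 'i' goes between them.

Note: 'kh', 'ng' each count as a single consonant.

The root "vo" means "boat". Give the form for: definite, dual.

vokhit

Attach definiteness definite -kh → vokh.
Attach number dual -t (after consonant 'kh') → vokht.
Apply epenthesis: vokht → vokhit.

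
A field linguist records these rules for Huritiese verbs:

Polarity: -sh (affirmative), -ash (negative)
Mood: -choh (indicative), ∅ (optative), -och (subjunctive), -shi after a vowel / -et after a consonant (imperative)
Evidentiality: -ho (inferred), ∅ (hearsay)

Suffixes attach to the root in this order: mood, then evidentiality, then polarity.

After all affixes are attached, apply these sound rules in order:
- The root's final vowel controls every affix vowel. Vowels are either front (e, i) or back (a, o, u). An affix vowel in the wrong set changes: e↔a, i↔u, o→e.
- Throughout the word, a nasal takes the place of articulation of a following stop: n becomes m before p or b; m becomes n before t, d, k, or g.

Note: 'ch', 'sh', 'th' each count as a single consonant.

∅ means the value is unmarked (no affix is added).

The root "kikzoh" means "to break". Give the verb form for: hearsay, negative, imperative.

Attach mood imperative -et (after consonant 'h') → kikzohet.
evidentiality = hearsay: zero marking, form stays kikzohet.
Attach polarity negative -ash → kikzohetash.
Apply vowel harmony: kikzohetash → kikzohatash.
Nasal assimilation: no change.

kikzohatash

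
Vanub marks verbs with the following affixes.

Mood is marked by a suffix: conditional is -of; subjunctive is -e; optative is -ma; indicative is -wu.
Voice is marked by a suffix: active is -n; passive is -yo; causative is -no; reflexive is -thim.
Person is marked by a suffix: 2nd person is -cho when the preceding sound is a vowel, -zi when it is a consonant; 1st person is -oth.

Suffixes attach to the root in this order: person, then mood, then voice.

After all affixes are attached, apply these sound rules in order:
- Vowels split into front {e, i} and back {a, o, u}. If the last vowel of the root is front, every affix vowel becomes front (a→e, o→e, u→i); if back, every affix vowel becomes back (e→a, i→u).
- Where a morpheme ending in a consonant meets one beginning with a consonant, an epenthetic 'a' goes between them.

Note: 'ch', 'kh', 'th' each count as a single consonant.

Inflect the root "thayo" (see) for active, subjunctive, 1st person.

thayoothan

Attach person 1st person -oth → thayooth.
Attach mood subjunctive -e → thayoothe.
Attach voice active -n → thayoothen.
Apply vowel harmony: thayoothen → thayoothan.
Epenthesis: no change.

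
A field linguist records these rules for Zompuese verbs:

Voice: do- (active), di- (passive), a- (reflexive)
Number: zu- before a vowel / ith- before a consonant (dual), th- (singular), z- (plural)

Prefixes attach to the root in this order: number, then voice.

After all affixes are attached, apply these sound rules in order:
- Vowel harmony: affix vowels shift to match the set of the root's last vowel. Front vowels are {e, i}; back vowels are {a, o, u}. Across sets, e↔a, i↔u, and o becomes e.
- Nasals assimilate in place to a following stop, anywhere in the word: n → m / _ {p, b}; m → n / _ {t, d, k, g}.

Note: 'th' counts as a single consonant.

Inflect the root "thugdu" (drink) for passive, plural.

duzthugdu

Attach number plural z- → zthugdu.
Attach voice passive di- → dizthugdu.
Apply vowel harmony: dizthugdu → duzthugdu.
Nasal assimilation: no change.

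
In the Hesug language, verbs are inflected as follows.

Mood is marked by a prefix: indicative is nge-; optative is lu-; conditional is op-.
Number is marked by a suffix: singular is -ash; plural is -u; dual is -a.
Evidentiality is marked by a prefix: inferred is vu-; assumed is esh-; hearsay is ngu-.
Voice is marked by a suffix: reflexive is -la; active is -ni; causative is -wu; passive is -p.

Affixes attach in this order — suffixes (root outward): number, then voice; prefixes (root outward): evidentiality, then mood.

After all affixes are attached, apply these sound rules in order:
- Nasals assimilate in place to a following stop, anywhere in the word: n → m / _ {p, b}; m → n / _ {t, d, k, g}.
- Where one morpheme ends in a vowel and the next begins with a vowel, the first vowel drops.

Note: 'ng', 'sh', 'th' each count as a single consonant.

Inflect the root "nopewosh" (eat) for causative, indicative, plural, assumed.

ngeshnopewoshuwu

Attach evidentiality assumed esh- → eshnopewosh.
Attach number plural -u → eshnopewoshu.
Attach voice causative -wu → eshnopewoshuwu.
Attach mood indicative nge- → ngeeshnopewoshuwu.
Nasal assimilation: no change.
Apply vowel deletion: ngeeshnopewoshuwu → ngeshnopewoshuwu.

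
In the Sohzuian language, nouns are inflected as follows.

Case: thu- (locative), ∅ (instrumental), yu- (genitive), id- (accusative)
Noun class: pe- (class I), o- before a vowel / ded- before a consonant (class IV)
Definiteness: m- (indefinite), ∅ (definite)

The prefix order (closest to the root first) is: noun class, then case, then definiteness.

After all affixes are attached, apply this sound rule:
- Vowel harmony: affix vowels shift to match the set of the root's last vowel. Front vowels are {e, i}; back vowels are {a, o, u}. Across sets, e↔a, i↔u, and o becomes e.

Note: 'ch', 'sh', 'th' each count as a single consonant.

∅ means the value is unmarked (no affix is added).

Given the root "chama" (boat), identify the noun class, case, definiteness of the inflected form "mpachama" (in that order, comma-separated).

class I, instrumental, indefinite

Segment: m-pe-chama.
noun class: pe- → class I.
case: ∅ → instrumental.
definiteness: m- → indefinite.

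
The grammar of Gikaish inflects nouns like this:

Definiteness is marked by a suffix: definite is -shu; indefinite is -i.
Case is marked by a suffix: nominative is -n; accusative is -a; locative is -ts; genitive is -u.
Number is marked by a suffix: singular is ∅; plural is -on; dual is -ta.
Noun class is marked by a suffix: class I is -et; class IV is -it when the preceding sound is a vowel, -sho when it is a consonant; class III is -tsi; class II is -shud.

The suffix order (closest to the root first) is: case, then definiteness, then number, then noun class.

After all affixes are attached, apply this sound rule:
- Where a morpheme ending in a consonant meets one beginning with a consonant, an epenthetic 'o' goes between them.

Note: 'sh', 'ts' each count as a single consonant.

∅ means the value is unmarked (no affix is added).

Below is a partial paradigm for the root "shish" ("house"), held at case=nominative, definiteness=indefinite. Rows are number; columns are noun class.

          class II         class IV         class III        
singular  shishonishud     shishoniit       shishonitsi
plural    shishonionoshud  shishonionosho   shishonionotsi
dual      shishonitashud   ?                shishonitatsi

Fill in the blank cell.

Attach case nominative -n → shishn.
Attach definiteness indefinite -i → shishni.
Attach number dual -ta → shishnita.
Attach noun class class IV -it (after vowel 'a') → shishnitait.
Apply epenthesis: shishnitait → shishonitait.

shishonitait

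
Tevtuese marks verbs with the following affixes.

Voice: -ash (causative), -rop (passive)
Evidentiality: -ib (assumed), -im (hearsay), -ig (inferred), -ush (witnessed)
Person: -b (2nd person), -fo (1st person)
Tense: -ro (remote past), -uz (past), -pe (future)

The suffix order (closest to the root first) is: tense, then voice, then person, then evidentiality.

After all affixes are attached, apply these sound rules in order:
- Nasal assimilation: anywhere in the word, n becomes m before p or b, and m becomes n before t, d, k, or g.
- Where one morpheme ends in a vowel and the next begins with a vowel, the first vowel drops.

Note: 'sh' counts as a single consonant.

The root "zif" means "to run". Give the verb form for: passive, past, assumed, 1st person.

Attach tense past -uz → zifuz.
Attach voice passive -rop → zifuzrop.
Attach person 1st person -fo → zifuzropfo.
Attach evidentiality assumed -ib → zifuzropfoib.
Nasal assimilation: no change.
Apply vowel deletion: zifuzropfoib → zifuzropfib.

zifuzropfib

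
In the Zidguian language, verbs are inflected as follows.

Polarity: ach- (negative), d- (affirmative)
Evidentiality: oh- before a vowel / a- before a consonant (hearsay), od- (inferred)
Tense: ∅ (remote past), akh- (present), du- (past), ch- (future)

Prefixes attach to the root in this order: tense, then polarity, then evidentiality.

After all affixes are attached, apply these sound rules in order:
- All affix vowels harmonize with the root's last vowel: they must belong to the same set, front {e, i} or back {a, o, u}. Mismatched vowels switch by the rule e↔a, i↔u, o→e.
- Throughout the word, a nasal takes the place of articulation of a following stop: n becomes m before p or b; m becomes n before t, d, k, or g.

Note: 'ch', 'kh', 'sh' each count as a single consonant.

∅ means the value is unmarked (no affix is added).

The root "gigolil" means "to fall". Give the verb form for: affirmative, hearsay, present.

edekhgigolil

Attach tense present akh- → akhgigolil.
Attach polarity affirmative d- → dakhgigolil.
Attach evidentiality hearsay a- (before consonant 'd') → adakhgigolil.
Apply vowel harmony: adakhgigolil → edekhgigolil.
Nasal assimilation: no change.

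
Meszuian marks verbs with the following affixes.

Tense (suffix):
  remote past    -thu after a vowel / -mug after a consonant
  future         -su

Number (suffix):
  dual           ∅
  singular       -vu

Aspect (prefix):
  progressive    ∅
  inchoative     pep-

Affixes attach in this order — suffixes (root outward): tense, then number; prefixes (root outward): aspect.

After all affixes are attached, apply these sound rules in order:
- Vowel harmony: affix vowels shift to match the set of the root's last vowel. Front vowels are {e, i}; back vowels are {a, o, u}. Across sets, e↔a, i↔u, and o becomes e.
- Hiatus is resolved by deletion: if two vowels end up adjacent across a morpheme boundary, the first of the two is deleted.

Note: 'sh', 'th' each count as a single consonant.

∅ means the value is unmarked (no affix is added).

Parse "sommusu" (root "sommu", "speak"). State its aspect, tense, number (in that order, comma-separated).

progressive, future, dual

Segment: sommu-su.
aspect: ∅ → progressive.
tense: -su → future.
number: ∅ → dual.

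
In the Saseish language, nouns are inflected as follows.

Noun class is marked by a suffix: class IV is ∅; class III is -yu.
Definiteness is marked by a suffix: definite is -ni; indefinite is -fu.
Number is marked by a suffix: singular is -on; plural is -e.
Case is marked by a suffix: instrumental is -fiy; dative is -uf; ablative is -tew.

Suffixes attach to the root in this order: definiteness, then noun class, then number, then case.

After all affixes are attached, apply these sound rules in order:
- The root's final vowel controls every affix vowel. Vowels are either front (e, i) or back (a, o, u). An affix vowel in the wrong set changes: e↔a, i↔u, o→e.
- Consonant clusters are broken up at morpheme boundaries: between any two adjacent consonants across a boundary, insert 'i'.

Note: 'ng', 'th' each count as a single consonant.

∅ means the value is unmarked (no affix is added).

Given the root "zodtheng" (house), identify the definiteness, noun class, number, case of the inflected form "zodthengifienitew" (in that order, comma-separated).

Segment: zodtheng-fu-on-tew.
definiteness: -fu → indefinite.
noun class: ∅ → class IV.
number: -on → singular.
case: -tew → ablative.

indefinite, class IV, singular, ablative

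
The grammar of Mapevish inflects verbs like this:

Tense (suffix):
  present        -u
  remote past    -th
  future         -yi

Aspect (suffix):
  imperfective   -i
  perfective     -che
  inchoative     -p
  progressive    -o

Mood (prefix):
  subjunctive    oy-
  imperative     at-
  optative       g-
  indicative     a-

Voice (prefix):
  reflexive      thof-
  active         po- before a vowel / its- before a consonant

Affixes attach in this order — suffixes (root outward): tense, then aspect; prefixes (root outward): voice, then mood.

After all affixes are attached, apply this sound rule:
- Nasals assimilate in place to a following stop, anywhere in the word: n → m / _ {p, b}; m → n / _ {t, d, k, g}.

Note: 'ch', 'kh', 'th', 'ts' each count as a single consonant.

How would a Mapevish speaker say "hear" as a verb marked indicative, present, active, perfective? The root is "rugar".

aitsrugaruche

Attach tense present -u → rugaru.
Attach voice active its- (before consonant 'r') → itsrugaru.
Attach aspect perfective -che → itsrugaruche.
Attach mood indicative a- → aitsrugaruche.
Nasal assimilation: no change.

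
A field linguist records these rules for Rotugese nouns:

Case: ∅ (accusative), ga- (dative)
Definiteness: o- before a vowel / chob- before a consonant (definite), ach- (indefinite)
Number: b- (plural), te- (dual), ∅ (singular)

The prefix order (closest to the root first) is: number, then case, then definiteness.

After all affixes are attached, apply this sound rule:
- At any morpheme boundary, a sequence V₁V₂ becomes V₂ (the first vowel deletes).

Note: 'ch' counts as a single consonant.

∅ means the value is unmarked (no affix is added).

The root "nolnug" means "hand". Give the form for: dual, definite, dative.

Attach number dual te- → tenolnug.
Attach case dative ga- → gatenolnug.
Attach definiteness definite chob- (before consonant 'g') → chobgatenolnug.
Vowel deletion: no change.

chobgatenolnug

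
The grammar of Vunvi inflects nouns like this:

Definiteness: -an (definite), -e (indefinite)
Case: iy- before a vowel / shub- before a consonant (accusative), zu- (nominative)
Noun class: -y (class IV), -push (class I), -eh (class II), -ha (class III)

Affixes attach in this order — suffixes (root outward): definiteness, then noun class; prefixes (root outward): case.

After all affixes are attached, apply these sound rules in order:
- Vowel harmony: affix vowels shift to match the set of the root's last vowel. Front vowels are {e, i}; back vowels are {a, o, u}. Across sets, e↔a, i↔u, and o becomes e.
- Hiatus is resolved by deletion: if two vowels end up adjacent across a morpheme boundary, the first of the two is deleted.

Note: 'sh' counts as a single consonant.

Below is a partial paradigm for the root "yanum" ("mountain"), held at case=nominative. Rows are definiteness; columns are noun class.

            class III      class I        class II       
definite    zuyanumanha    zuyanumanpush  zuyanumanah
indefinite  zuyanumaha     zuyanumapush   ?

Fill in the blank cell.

zuyanumah

Attach case nominative zu- → zuyanum.
Attach definiteness indefinite -e → zuyanume.
Attach noun class class II -eh → zuyanumeeh.
Apply vowel harmony: zuyanumeeh → zuyanumaah.
Apply vowel deletion: zuyanumaah → zuyanumah.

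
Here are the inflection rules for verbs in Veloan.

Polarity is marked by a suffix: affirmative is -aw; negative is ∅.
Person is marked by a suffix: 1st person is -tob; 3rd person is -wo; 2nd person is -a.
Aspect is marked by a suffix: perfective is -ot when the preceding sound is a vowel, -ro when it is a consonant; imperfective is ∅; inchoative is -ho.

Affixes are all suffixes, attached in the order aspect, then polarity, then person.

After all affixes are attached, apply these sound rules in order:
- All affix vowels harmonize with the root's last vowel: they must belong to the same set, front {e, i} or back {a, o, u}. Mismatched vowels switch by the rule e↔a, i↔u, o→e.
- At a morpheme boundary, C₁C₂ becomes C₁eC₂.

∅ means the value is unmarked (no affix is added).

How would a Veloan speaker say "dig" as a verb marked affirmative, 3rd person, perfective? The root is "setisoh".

setisoheroawewo

Attach aspect perfective -ro (after consonant 'h') → setisohro.
Attach polarity affirmative -aw → setisohroaw.
Attach person 3rd person -wo → setisohroawwo.
Vowel harmony: no change.
Apply epenthesis: setisohroawwo → setisoheroawewo.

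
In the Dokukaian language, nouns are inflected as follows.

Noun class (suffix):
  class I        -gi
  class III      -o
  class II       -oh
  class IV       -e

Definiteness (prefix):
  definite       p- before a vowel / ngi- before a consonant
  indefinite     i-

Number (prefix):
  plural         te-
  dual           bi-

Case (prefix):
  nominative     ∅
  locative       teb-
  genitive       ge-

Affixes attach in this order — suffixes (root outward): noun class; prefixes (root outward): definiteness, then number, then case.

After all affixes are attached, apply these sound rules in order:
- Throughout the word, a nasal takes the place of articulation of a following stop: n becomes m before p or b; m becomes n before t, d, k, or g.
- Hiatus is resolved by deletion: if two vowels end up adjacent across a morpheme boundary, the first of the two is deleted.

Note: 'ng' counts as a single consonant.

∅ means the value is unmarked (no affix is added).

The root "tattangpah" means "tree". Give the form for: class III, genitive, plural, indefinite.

Attach definiteness indefinite i- → itattangpah.
Attach number plural te- → teitattangpah.
Attach case genitive ge- → geteitattangpah.
Attach noun class class III -o → geteitattangpaho.
Nasal assimilation: no change.
Apply vowel deletion: geteitattangpaho → getitattangpaho.

getitattangpaho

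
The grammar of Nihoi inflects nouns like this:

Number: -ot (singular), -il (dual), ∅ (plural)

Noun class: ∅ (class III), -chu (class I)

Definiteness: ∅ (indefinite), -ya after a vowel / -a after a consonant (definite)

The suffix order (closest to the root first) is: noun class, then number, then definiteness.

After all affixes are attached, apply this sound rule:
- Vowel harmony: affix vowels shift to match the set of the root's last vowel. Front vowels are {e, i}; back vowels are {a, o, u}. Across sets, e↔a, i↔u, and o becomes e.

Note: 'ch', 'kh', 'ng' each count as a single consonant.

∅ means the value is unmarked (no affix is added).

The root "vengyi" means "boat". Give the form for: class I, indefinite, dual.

Attach noun class class I -chu → vengyichu.
Attach number dual -il → vengyichuil.
definiteness = indefinite: zero marking, form stays vengyichuil.
Apply vowel harmony: vengyichuil → vengyichiil.

vengyichiil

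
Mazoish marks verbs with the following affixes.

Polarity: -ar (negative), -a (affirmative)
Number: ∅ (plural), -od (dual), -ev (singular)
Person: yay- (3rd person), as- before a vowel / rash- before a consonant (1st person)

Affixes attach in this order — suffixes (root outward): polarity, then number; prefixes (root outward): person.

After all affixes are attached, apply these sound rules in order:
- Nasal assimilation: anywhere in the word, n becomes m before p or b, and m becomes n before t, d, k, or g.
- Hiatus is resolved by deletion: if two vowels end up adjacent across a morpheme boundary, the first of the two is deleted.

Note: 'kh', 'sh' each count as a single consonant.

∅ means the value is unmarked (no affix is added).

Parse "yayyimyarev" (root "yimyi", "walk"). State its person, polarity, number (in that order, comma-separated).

Segment: yay-yimyi-ar-ev.
person: yay- → 3rd person.
polarity: -ar → negative.
number: -ev → singular.

3rd person, negative, singular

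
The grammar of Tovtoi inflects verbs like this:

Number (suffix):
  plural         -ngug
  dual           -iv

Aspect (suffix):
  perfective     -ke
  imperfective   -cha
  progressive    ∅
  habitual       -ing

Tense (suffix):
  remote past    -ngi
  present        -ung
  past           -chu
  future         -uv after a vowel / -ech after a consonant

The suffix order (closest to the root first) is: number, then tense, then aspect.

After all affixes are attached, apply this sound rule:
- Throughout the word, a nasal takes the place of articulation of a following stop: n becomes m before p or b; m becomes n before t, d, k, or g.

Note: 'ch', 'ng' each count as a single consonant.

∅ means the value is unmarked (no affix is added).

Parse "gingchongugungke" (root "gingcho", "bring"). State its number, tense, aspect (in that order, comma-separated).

plural, present, perfective

Segment: gingcho-ngug-ung-ke.
number: -ngug → plural.
tense: -ung → present.
aspect: -ke → perfective.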